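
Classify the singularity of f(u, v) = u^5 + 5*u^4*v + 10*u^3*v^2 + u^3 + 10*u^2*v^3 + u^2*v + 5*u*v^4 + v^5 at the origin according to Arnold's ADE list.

The Hessian of f at 0 has rank 0. Corank 2; j^3 = u^2*(u + v) has shape L^2 M (L != M), so D-series; mu = 6 gives D_6.

D_{6}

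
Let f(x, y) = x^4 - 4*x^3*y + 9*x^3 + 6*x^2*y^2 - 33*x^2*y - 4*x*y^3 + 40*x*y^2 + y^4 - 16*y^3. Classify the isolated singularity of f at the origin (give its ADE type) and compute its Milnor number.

Type D_5, Milnor number mu = 5.

The Hessian of f at 0 has rank 0. Corank 2; j^3 = (x - y)*(3*x - 4*y)^2 has shape L^2 M (L != M), so D-series; mu = 5 gives D_5.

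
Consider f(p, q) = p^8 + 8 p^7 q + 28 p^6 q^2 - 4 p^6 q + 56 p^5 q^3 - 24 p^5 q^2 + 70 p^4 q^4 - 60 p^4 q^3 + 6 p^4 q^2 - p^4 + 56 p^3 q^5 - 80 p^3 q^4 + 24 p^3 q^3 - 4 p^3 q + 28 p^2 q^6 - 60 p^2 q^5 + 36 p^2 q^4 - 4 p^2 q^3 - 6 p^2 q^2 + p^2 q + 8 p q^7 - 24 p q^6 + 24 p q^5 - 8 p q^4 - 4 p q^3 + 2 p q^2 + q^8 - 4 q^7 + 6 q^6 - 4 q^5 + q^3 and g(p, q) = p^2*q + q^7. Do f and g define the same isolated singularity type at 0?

The Hessian of f at 0 has rank 0. Corank 2; j^3 = q*(p + q)^2 has shape L^2 M (L != M), so D-series; mu = 5 gives D_5. The Hessian of g at 0 has rank 0. Corank 2; j^3 = p^2*q has shape L^2 M (L != M), so D-series; mu = 8 gives D_8. f is D_5 but g is D_8, hence not right-equivalent.

No.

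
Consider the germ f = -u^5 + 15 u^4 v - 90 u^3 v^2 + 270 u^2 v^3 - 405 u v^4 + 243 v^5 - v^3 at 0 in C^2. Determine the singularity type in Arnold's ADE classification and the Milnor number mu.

The Hessian of f at 0 has rank 0. Corank 2; j^3 = -v^3 is a perfect cube, so E-series; the 5-jet and mu = 8 give E_8.

Type E_8, Milnor number mu = 8.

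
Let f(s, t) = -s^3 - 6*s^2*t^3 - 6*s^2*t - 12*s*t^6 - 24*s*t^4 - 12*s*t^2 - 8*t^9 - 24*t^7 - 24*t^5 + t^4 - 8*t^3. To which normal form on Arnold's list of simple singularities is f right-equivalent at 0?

E_6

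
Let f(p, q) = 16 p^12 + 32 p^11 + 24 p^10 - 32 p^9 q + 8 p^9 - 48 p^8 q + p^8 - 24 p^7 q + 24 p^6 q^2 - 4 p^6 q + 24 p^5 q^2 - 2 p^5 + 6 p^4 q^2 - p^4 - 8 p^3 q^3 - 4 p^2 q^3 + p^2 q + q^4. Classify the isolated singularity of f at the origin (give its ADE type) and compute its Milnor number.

The Hessian of f at 0 is [[0, 0], [0, 0]] with rank 0, so corank 2. A Groebner basis of the Jacobian ideal J(f) in C{p,q} is {p^3, p^2/4 + q^3, p*q}; counting standard monomials gives mu = 5. Corank 2; j^3 = p^2*q has shape L^2 M (L != M), so D-series; mu = 5 gives D_5.

Type D5, Milnor number mu = 5.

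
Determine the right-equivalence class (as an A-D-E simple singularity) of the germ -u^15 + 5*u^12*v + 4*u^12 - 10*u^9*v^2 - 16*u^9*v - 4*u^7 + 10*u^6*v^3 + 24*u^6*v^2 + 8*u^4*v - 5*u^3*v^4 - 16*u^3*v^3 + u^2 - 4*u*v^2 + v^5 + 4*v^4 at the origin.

A_{4}

The Hessian of f at 0 has rank 1. Corank 1: A-series; mu = 4 gives A_4.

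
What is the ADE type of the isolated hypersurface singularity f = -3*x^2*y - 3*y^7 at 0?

D_8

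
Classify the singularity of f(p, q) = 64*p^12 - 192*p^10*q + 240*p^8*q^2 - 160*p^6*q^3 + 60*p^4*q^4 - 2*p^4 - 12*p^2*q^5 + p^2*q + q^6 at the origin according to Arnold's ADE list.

The Hessian of f at 0 has rank 0. Corank 2; j^3 = p^2*q has shape L^2 M (L != M), so D-series; mu = 7 gives D_7.

D_{7}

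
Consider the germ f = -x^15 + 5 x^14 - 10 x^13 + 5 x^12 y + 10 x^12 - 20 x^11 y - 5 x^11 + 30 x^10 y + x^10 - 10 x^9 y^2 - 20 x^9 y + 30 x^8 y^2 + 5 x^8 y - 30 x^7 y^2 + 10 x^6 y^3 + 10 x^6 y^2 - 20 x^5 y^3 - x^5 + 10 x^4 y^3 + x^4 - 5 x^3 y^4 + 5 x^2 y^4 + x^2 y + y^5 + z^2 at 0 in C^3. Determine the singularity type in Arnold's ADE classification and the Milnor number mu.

The Hessian of f at 0 has rank 1. Corank 2; j^3 = x^2*y has shape L^2 M (L != M), so D-series; mu = 6 gives D_6.

Type D_6, Milnor number mu = 6.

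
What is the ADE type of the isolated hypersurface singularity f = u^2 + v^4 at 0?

A_3

The Hessian of f at 0 has rank 1. Corank 1: A-series; mu = 3 gives A_3.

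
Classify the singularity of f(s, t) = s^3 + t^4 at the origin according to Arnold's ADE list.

The Hessian of f at 0 has rank 0. Corank 2; j^3 = s^3 is a perfect cube, so E-series; the 4-jet and mu = 6 give E_6.

E6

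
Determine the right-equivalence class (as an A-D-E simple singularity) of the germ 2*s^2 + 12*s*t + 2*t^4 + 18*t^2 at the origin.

A_{3}

The Hessian of f at 0 has rank 1. Corank 1: A-series; mu = 3 gives A_3.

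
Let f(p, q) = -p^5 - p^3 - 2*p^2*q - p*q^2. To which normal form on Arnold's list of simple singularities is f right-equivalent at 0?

D_{6}

The Hessian of f at 0 is [[0, 0], [0, 0]] with rank 0, so corank 2. A Groebner basis of the Jacobian ideal J(f) in C{p,q} is {p*q/5 + q^4 + q^2/5, p*q^2 + q^3, p^2 + p*q}; counting standard monomials gives mu = 6. Corank 2; j^3 = -p*(p + q)^2 has shape L^2 M (L != M), so D-series; mu = 6 gives D_6.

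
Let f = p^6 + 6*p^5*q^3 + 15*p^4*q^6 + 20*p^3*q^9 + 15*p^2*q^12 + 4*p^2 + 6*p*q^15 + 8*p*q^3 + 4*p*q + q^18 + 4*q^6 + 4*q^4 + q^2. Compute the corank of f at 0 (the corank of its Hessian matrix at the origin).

1

The Hessian at 0 is [[8, 4], [4, 2]] of rank 1; hence corank 1.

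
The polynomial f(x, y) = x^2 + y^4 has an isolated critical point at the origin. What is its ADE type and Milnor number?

Type A3, Milnor number mu = 3.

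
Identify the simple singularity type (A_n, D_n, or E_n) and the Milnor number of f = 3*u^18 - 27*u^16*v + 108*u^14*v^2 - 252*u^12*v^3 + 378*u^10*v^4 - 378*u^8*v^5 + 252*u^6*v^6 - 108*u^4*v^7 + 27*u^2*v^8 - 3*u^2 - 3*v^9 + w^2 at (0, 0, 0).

Type A_{8}, Milnor number mu = 8.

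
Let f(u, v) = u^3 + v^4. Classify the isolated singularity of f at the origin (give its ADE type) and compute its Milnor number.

Type E_6, Milnor number mu = 6.

The Hessian of f at 0 has rank 0. Corank 2; j^3 = u^3 is a perfect cube, so E-series; the 4-jet and mu = 6 give E_6.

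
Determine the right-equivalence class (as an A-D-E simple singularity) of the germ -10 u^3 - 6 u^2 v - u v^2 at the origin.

The Hessian of f at 0 has rank 0. Corank 2; j^3 = -u*(10*u^2 + 6*u*v + v^2) splits into three distinct lines over C (the quadratic factor has nonzero discriminant), so D_4.

D_{4}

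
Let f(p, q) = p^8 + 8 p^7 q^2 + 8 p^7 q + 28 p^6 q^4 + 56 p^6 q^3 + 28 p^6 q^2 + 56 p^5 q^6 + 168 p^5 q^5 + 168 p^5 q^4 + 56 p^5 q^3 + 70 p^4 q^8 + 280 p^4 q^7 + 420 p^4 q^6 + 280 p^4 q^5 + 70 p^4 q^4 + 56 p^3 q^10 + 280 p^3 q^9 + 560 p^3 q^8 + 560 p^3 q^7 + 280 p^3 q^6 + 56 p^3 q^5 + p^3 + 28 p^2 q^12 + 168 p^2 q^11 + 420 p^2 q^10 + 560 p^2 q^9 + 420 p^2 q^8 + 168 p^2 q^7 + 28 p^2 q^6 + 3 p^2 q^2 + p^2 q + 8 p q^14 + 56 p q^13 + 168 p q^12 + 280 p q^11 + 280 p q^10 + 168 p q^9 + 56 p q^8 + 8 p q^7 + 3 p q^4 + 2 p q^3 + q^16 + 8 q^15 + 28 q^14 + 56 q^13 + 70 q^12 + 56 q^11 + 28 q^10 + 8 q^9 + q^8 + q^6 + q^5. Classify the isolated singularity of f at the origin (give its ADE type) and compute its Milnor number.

Type D_{9}, Milnor number mu = 9.

The Hessian of f at 0 is [[0, 0], [0, 0]] with rank 0, so corank 2. A Groebner basis of the Jacobian ideal J(f) in C{p,q} is {p^4, p^3*q + p*q/8 + q^3/8, -p^2 - p*q + q^4 - q^3, p^2 + p*q^2 + p*q + q^3}; counting standard monomials gives mu = 9. Corank 2; j^3 = p^2*(p + q) has shape L^2 M (L != M), so D-series; mu = 9 gives D_9.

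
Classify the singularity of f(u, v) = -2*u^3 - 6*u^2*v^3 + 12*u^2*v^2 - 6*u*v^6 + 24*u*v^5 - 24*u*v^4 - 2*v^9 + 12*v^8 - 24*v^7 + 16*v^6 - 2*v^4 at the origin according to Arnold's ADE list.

E_{6}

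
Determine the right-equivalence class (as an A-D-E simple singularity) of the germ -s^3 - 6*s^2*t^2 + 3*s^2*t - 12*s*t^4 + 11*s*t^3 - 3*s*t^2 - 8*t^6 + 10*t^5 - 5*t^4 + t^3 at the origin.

The Hessian of f at 0 has rank 0. Corank 2; j^3 = -(s - t)^3 is a perfect cube, so E-series; the 4-jet and mu = 7 give E_7.

E_{7}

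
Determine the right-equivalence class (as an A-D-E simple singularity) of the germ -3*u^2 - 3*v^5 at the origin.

The Hessian of f at 0 has rank 1. Corank 1: A-series; mu = 4 gives A_4.

A4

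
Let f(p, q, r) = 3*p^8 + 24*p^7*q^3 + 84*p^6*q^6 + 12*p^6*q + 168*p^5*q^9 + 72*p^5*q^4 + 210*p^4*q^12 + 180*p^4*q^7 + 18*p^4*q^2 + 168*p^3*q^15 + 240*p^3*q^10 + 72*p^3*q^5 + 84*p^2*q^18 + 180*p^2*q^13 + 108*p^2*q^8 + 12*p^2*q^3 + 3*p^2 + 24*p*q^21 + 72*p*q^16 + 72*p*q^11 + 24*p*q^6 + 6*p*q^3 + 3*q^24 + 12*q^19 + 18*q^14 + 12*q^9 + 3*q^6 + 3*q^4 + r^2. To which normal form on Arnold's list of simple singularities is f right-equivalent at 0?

A_3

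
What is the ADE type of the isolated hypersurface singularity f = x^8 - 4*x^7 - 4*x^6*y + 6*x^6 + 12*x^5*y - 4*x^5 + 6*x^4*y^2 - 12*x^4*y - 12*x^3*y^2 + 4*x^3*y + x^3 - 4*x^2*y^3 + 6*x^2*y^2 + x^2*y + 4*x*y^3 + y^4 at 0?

D_5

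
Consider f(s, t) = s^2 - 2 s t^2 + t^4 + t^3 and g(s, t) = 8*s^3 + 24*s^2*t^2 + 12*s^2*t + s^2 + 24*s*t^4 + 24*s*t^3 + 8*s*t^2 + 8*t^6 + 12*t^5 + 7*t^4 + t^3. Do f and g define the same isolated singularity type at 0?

The Hessian of f at 0 has rank 1. Corank 1: A-series; mu = 2 gives A_2. The Hessian of g at 0 has rank 1. Corank 1: A-series; mu = 2 gives A_2. Both have type A_2, hence right-equivalent.

Yes.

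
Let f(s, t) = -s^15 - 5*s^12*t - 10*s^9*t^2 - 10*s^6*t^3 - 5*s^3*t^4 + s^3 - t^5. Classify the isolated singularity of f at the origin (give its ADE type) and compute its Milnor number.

The Hessian of f at 0 has rank 0. Corank 2; j^3 = s^3 is a perfect cube, so E-series; the 5-jet and mu = 8 give E_8.

Type E_{8}, Milnor number mu = 8.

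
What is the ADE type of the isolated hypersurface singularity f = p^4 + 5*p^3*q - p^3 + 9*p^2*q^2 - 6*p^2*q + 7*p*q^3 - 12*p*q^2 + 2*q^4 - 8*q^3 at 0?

The Hessian of f at 0 is [[0, 0], [0, 0]] with rank 0, so corank 2. A Groebner basis of the Jacobian ideal J(f) in C{p,q} is {3*p^2 + 12*p*q + q^4 + q^3 + 12*q^2, p^3 - 18*p^2 - 72*p*q + 2*q^3 - 72*q^2, p^2*q + 7*p^2 + 28*p*q - 5*q^3/3 + 28*q^2, -2*p^2 + p*q^2 - 8*p*q + 4*q^3/3 - 8*q^2}; counting standard monomials gives mu = 7. Corank 2; j^3 = -(p + 2*q)^3 is a perfect cube, so E-series; the 4-jet and mu = 7 give E_7.

E7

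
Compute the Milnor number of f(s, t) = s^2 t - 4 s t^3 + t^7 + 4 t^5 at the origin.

The Hessian of f at 0 is [[0, 0], [0, 0]] with rank 0, so corank 2. A Groebner basis of the Jacobian ideal J(f) in C{s,t} is {s^2*t^2 + 4*s^2/7 - 8*s*t^2/7, s^3 + 8*s^2/7 - 16*s*t^2/7, -s*t/2 + t^3}; counting standard monomials gives mu = 8. Corank 2; j^3 = s^2*t has shape L^2 M (L != M), so D-series; mu = 8 gives D_8.

8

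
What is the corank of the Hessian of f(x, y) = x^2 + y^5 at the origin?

1

Hessian at 0 has rank 1.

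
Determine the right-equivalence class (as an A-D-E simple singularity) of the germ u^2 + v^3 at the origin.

A_{2}

The Hessian of f at 0 is [[2, 0], [0, 0]] with rank 1, so corank 1. A Groebner basis of the Jacobian ideal J(f) in C{u,v} is {v^2, u}; counting standard monomials gives mu = 2. Corank 1: A-series; mu = 2 gives A_2.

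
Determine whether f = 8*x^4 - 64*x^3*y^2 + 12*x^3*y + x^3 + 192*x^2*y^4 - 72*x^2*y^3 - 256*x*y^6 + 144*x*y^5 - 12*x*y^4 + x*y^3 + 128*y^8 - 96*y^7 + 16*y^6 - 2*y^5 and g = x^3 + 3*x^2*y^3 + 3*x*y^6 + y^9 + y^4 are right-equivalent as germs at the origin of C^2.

The Hessian of f at 0 has rank 0. Corank 2; j^3 = x^3 is a perfect cube, so E-series; the 4-jet and mu = 7 give E_7. The Hessian of g at 0 has rank 0. Corank 2; j^3 = x^3 is a perfect cube, so E-series; the 4-jet and mu = 6 give E_6. f is E_7 but g is E_6, hence not right-equivalent.

No.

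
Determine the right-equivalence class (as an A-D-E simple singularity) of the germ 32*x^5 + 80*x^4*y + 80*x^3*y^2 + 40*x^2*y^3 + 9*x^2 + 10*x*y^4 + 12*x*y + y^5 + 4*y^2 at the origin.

A_{4}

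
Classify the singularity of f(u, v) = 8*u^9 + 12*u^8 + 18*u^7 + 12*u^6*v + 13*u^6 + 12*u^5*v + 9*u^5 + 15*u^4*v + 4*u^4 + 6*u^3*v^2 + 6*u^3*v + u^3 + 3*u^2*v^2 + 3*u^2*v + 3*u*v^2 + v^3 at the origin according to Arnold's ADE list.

E6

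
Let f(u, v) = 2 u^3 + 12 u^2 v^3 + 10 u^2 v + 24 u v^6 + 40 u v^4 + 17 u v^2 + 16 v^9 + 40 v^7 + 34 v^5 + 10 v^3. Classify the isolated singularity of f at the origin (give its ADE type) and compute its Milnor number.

Type D_{4}, Milnor number mu = 4.

The Hessian of f at 0 is [[0, 0], [0, 0]] with rank 0, so corank 2. A Groebner basis of the Jacobian ideal J(f) in C{u,v} is {v^3, u^2 - 11*v^2/2, u*v + 5*v^2/2}; counting standard monomials gives mu = 4. Corank 2; j^3 = (u + 2*v)*(2*u^2 + 6*u*v + 5*v^2) splits into three distinct lines over C (the quadratic factor has nonzero discriminant), so D_4.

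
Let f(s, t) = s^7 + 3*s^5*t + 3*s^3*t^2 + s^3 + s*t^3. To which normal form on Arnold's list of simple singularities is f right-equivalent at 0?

E_7

The Hessian of f at 0 has rank 0. Corank 2; j^3 = s^3 is a perfect cube, so E-series; the 4-jet and mu = 7 give E_7.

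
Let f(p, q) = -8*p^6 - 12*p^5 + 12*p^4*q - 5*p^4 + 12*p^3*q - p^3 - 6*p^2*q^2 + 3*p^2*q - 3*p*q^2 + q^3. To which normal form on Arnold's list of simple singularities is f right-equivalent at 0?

E_6

The Hessian of f at 0 has rank 0. Corank 2; j^3 = -(p - q)^3 is a perfect cube, so E-series; the 4-jet and mu = 6 give E_6.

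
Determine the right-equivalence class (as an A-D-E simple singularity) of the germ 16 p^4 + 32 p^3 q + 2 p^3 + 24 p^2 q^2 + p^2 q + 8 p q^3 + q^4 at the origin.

D_5

The Hessian of f at 0 has rank 0. Corank 2; j^3 = p^2*(2*p + q) has shape L^2 M (L != M), so D-series; mu = 5 gives D_5.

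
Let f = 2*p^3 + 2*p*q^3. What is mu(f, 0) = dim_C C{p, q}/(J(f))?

The Hessian of f at 0 is [[0, 0], [0, 0]] with rank 0, so corank 2. A Groebner basis of the Jacobian ideal J(f) in C{p,q} is {p^3, p*q^2, 3*p^2 + q^3}; counting standard monomials gives mu = 7. Corank 2; j^3 = 2*p^3 is a perfect cube, so E-series; the 4-jet and mu = 7 give E_7.

7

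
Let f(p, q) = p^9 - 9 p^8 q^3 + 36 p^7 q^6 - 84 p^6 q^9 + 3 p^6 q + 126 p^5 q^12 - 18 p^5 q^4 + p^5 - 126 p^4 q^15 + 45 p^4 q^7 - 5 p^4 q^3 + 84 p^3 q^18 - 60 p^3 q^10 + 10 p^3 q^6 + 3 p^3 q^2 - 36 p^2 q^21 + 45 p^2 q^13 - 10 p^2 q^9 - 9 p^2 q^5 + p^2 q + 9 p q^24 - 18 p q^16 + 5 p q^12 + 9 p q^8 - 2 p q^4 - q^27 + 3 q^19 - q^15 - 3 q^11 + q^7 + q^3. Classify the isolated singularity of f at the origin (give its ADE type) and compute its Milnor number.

Type D4, Milnor number mu = 4.

The Hessian of f at 0 is [[0, 0], [0, 0]] with rank 0, so corank 2. A Groebner basis of the Jacobian ideal J(f) in C{p,q} is {q^3, p^2 + 3*q^2, p*q}; counting standard monomials gives mu = 4. Corank 2; j^3 = q*(p^2 + q^2) splits into three distinct lines over C (the quadratic factor has nonzero discriminant), so D_4.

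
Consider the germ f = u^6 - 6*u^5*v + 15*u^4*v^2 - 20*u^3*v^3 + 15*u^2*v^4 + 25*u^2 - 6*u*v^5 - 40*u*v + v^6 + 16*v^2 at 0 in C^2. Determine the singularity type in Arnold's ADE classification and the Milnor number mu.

Type A5, Milnor number mu = 5.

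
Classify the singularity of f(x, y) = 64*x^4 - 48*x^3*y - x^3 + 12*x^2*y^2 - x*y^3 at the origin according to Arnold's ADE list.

E7

The Hessian of f at 0 is [[0, 0], [0, 0]] with rank 0, so corank 2. A Groebner basis of the Jacobian ideal J(f) in C{x,y} is {3*x^2/16 + y^4 + y^3/16, x^3, x^2*y - x^2/16 - y^3/48, -x^2/2 + x*y^2 - y^3/6}; counting standard monomials gives mu = 7. Corank 2; j^3 = -x^3 is a perfect cube, so E-series; the 4-jet and mu = 7 give E_7.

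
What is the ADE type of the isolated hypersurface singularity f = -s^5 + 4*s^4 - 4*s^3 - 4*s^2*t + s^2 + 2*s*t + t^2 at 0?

The Hessian of f at 0 is [[2, 2], [2, 2]] with rank 1, so corank 1. A Groebner basis of the Jacobian ideal J(f) in C{s,t} is {s/8 + t^3 - t^2/4 + t/8, s^2 - s/2 - t/2, s*t + s/4 + t^2/2 + t/4}; counting standard monomials gives mu = 4. Corank 1: A-series; mu = 4 gives A_4.

A_{4}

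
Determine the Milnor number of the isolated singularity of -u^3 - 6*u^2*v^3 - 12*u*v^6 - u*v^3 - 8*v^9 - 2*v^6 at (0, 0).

7

The Hessian of f at 0 is [[0, 0], [0, 0]] with rank 0, so corank 2. A Groebner basis of the Jacobian ideal J(f) in C{u,v} is {u^3, u*v^2, 3*u^2 + v^3}; counting standard monomials gives mu = 7. Corank 2; j^3 = -u^3 is a perfect cube, so E-series; the 4-jet and mu = 7 give E_7.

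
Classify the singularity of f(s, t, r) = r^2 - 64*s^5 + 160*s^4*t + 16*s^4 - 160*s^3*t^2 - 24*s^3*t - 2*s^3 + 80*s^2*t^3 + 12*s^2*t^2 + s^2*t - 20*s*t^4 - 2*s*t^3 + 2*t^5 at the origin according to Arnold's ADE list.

D_6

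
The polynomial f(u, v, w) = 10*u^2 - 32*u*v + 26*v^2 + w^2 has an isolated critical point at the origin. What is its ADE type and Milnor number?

Type A_1, Milnor number mu = 1.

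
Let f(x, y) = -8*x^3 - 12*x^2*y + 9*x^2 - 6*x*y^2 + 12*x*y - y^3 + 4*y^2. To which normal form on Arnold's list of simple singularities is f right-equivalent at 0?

The Hessian of f at 0 has rank 1. Corank 1: A-series; mu = 2 gives A_2.

A2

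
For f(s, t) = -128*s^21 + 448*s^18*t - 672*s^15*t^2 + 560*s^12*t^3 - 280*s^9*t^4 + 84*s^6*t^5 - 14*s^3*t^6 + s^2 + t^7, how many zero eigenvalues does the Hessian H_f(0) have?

The Hessian at 0 is [[2, 0], [0, 0]] of rank 1; hence corank 1.

1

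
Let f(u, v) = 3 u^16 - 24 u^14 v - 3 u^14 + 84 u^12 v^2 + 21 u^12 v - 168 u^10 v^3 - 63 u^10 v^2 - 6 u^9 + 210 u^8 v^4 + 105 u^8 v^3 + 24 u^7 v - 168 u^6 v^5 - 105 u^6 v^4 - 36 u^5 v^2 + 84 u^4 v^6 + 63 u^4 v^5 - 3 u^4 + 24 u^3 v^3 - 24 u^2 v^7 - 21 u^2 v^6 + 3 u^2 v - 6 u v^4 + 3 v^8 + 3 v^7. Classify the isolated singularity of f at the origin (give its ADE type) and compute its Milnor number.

The Hessian of f at 0 is [[0, 0], [0, 0]] with rank 0, so corank 2. A Groebner basis of the Jacobian ideal J(f) in C{u,v} is {u^2*v^2, -8*u^2*v - u^2 + u*v^3, -u*v + v^4, u^3}; counting standard monomials gives mu = 9. Corank 2; j^3 = 3*u^2*v has shape L^2 M (L != M), so D-series; mu = 9 gives D_9.

Type D_9, Milnor number mu = 9.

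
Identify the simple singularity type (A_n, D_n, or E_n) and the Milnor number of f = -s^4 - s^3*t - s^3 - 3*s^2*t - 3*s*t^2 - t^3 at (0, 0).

The Hessian of f at 0 has rank 0. Corank 2; j^3 = -(s + t)^3 is a perfect cube, so E-series; the 4-jet and mu = 7 give E_7.

Type E7, Milnor number mu = 7.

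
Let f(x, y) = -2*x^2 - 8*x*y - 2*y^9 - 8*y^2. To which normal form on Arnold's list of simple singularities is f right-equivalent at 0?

A_8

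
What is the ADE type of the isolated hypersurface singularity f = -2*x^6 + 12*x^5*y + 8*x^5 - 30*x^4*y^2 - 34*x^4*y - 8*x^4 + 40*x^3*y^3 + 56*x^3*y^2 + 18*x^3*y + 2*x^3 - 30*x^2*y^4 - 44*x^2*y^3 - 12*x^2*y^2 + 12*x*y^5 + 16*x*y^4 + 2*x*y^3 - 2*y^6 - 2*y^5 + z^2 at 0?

The Hessian of f at 0 is [[0, 0, 0], [0, 0, 0], [0, 0, 2]] with rank 1, so corank 2. A Groebner basis of the Jacobian ideal J(f) in C{x,y,z} is {-3*x^2/5 + y^4 - y^3/5, x^3, x^2*y + x^2/5 + y^3/15, -x^2/5 + x*y^2 - y^3/15, z}; counting standard monomials gives mu = 7. Corank 2; j^3 = 2*x^3 is a perfect cube, so E-series; the 4-jet and mu = 7 give E_7.

E7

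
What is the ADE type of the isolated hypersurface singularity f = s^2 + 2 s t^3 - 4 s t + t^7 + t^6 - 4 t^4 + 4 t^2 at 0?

The Hessian of f at 0 is [[2, -4], [-4, 8]] with rank 1, so corank 1. A Groebner basis of the Jacobian ideal J(f) in C{s,t} is {s + t^3 - 2*t, s^2 - 4*s*t + 4*t^2}; counting standard monomials gives mu = 6. Corank 1: A-series; mu = 6 gives A_6.

A_{6}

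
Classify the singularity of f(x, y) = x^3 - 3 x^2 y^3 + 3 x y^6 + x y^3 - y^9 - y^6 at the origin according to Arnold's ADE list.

The Hessian of f at 0 has rank 0. Corank 2; j^3 = x^3 is a perfect cube, so E-series; the 4-jet and mu = 7 give E_7.

E7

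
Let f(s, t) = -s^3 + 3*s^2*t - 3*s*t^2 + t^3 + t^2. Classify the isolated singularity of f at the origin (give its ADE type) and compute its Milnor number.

Type A_2, Milnor number mu = 2.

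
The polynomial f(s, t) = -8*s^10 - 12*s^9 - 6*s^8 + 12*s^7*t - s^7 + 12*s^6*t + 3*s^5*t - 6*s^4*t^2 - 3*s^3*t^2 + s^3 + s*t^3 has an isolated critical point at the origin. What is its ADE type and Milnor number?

Type E_7, Milnor number mu = 7.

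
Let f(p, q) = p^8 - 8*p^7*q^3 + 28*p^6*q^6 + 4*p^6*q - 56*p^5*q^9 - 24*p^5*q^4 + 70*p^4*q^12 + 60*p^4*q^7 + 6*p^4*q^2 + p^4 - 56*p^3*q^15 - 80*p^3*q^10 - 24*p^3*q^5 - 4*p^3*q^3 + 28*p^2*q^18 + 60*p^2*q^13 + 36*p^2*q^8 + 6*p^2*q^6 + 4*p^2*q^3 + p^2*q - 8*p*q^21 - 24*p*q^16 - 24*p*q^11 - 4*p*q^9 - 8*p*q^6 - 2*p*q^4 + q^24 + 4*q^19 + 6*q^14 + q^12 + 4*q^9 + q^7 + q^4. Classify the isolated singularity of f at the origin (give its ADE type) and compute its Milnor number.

Type D_{5}, Milnor number mu = 5.

The Hessian of f at 0 has rank 0. Corank 2; j^3 = p^2*q has shape L^2 M (L != M), so D-series; mu = 5 gives D_5.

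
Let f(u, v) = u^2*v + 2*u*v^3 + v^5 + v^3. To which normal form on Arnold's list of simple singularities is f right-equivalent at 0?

D_4

The Hessian of f at 0 is [[0, 0], [0, 0]] with rank 0, so corank 2. A Groebner basis of the Jacobian ideal J(f) in C{u,v} is {v^3, u^2 + 3*v^2, u*v}; counting standard monomials gives mu = 4. Corank 2; j^3 = v*(u^2 + v^2) splits into three distinct lines over C (the quadratic factor has nonzero discriminant), so D_4.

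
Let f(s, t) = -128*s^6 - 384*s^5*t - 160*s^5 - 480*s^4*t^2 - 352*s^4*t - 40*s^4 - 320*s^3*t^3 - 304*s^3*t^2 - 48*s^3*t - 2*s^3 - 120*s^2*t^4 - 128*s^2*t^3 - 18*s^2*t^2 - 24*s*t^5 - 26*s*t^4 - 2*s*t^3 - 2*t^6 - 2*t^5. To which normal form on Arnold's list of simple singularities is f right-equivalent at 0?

The Hessian of f at 0 has rank 0. Corank 2; j^3 = -2*s^3 is a perfect cube, so E-series; the 4-jet and mu = 7 give E_7.

E_{7}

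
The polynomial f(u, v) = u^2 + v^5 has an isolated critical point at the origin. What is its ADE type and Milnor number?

Type A_4, Milnor number mu = 4.

The Hessian of f at 0 has rank 1. Corank 1: A-series; mu = 4 gives A_4.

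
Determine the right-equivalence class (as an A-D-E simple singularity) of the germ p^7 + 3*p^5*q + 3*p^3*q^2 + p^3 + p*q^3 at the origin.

E7

The Hessian of f at 0 is [[0, 0], [0, 0]] with rank 0, so corank 2. A Groebner basis of the Jacobian ideal J(f) in C{p,q} is {p^3, p*q^2, 3*p^2 + q^3}; counting standard monomials gives mu = 7. Corank 2; j^3 = p^3 is a perfect cube, so E-series; the 4-jet and mu = 7 give E_7.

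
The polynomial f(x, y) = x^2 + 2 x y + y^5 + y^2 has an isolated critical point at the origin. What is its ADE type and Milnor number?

Type A_{4}, Milnor number mu = 4.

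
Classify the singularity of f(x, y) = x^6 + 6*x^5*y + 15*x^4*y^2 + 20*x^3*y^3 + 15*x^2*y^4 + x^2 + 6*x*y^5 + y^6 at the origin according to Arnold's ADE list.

A_5

The Hessian of f at 0 is [[2, 0], [0, 0]] with rank 1, so corank 1. A Groebner basis of the Jacobian ideal J(f) in C{x,y} is {y^5, x}; counting standard monomials gives mu = 5. Corank 1: A-series; mu = 5 gives A_5.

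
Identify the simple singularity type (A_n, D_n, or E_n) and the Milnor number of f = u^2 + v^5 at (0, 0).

Type A4, Milnor number mu = 4.

The Hessian of f at 0 has rank 1. Corank 1: A-series; mu = 4 gives A_4.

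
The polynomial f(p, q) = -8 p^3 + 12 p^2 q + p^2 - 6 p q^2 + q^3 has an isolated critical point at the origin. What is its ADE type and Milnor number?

Type A_2, Milnor number mu = 2.

The Hessian of f at 0 has rank 1. Corank 1: A-series; mu = 2 gives A_2.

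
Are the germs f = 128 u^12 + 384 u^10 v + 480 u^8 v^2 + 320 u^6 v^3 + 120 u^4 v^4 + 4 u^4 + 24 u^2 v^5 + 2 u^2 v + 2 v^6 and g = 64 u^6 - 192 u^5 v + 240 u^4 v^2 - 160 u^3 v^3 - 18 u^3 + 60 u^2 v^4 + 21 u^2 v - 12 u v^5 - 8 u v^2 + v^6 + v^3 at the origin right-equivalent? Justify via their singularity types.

Yes.

The Hessian of f at 0 is [[0, 0], [0, 0]] with rank 0, so corank 2. A Groebner basis of the Jacobian ideal J(f) in C{u,v} is {u^2/6 + v^5, u^3, u*v}; counting standard monomials gives mu = 7. Corank 2; j^3 = 2*u^2*v has shape L^2 M (L != M), so D-series; mu = 7 gives D_7. The Hessian of g at 0 is [[0, 0], [0, 0]] with rank 0, so corank 2. A Groebner basis of the Jacobian ideal J(g) in C{u,v} is {243*u*v/4 + v^5 - 81*v^2/4, u*v^2 - v^3/3, u^2 - 5*u*v/6 + v^2/6}; counting standard monomials gives mu = 7. Corank 2; j^3 = -(2*u - v)*(3*u - v)^2 has shape L^2 M (L != M), so D-series; mu = 7 gives D_7. Both have type D_7, hence right-equivalent.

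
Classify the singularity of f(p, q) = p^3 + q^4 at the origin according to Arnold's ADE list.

E_{6}

The Hessian of f at 0 is [[0, 0], [0, 0]] with rank 0, so corank 2. A Groebner basis of the Jacobian ideal J(f) in C{p,q} is {q^3, p^2}; counting standard monomials gives mu = 6. Corank 2; j^3 = p^3 is a perfect cube, so E-series; the 4-jet and mu = 6 give E_6.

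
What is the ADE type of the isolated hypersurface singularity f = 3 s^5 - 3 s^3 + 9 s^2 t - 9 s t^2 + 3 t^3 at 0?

The Hessian of f at 0 is [[0, 0], [0, 0]] with rank 0, so corank 2. A Groebner basis of the Jacobian ideal J(f) in C{s,t} is {t^5, s*t^3 - 3*t^4/4, s^2 - 2*s*t + t^2}; counting standard monomials gives mu = 8. Corank 2; j^3 = -3*(s - t)^3 is a perfect cube, so E-series; the 5-jet and mu = 8 give E_8.

E_{8}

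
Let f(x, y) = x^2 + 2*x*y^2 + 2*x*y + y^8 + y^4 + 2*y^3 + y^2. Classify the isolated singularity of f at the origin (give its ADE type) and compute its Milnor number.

The Hessian of f at 0 has rank 1. Corank 1: A-series; mu = 7 gives A_7.

Type A7, Milnor number mu = 7.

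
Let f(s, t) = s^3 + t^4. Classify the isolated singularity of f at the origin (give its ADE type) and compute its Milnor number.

Type E_{6}, Milnor number mu = 6.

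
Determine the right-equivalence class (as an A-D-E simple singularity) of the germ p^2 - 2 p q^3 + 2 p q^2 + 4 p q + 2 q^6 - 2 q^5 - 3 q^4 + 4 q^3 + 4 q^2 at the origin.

A5

The Hessian of f at 0 is [[2, 4], [4, 8]] with rank 1, so corank 1. A Groebner basis of the Jacobian ideal J(f) in C{p,q} is {p*q^2 + p*q + 3*p + 5*q^2 + 6*q, -p + q^3 - q^2 - 2*q, p^2 + 3*p*q - p + q^2 - 2*q}; counting standard monomials gives mu = 5. Corank 1: A-series; mu = 5 gives A_5.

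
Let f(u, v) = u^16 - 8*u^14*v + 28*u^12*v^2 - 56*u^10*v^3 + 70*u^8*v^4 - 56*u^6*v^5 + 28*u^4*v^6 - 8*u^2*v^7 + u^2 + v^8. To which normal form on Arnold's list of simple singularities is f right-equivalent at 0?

The Hessian of f at 0 has rank 1. Corank 1: A-series; mu = 7 gives A_7.

A7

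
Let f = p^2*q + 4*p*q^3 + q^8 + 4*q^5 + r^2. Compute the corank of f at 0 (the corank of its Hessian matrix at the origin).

Hessian at 0 has rank 1.

2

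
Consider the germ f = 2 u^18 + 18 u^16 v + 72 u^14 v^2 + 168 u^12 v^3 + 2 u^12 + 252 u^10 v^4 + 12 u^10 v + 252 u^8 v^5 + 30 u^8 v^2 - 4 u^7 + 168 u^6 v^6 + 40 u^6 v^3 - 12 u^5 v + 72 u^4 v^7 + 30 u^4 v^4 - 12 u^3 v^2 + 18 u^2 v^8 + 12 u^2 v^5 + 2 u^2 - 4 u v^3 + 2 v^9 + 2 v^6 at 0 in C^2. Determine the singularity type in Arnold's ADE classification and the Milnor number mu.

Type A8, Milnor number mu = 8.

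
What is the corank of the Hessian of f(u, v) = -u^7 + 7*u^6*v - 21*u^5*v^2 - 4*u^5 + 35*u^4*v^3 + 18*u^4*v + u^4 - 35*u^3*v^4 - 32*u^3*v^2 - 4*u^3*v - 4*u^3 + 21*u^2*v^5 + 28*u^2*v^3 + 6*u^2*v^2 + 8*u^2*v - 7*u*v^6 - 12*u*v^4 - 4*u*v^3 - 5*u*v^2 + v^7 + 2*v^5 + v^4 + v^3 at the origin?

2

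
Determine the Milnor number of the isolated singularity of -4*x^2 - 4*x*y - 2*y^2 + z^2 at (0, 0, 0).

1

The Hessian of f at 0 has rank 3. Corank 0: nondegenerate Morse point, so A_1.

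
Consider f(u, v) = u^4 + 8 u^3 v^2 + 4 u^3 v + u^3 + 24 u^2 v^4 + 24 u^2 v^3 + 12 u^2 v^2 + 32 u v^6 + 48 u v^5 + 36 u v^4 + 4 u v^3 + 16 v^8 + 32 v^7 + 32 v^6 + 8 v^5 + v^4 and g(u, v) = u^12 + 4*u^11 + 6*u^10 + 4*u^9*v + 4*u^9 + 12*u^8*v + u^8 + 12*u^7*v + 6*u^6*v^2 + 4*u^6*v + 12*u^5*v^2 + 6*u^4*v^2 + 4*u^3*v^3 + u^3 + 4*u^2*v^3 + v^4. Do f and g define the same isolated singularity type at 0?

Yes.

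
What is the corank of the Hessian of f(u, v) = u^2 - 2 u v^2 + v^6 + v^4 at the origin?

1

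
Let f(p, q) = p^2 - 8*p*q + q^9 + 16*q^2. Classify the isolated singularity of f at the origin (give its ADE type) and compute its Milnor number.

The Hessian of f at 0 is [[2, -8], [-8, 32]] with rank 1, so corank 1. A Groebner basis of the Jacobian ideal J(f) in C{p,q} is {q^8, p - 4*q}; counting standard monomials gives mu = 8. Corank 1: A-series; mu = 8 gives A_8.

Type A_8, Milnor number mu = 8.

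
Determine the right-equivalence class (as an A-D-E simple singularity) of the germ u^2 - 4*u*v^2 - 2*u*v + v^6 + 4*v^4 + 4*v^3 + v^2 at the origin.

A5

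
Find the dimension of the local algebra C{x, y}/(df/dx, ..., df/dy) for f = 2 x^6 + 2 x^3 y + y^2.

The Hessian of f at 0 has rank 1. Corank 1: A-series; mu = 5 gives A_5.

5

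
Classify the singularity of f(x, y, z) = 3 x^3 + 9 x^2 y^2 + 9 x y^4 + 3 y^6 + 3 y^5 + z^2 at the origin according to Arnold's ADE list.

The Hessian of f at 0 is [[0, 0, 0], [0, 0, 0], [0, 0, 2]] with rank 1, so corank 2. A Groebner basis of the Jacobian ideal J(f) in C{x,y,z} is {y^4, x^3, x^2/2 + x*y^2, z}; counting standard monomials gives mu = 8. Corank 2; j^3 = 3*x^3 is a perfect cube, so E-series; the 5-jet and mu = 8 give E_8.

E8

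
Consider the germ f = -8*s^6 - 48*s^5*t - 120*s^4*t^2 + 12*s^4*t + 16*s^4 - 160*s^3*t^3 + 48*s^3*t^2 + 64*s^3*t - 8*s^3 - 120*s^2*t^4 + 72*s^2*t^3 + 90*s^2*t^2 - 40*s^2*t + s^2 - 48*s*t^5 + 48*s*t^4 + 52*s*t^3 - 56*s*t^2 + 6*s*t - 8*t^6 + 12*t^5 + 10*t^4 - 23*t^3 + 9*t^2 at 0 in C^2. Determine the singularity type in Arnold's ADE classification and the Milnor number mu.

Type A_2, Milnor number mu = 2.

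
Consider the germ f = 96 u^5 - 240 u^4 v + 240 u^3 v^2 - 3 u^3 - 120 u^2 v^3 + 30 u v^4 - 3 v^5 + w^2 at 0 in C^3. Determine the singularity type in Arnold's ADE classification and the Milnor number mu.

Type E_8, Milnor number mu = 8.

The Hessian of f at 0 has rank 1. Corank 2; j^3 = -3*u^3 is a perfect cube, so E-series; the 5-jet and mu = 8 give E_8.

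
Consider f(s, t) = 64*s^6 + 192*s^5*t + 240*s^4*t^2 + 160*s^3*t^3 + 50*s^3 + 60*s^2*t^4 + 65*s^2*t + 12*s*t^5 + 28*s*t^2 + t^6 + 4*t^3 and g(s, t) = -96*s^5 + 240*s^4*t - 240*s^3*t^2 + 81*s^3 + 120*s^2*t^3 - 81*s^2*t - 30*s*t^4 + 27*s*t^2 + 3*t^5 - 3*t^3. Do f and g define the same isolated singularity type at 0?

No.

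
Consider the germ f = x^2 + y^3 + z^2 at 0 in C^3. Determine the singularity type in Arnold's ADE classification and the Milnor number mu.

The Hessian of f at 0 is [[2, 0, 0], [0, 0, 0], [0, 0, 2]] with rank 2, so corank 1. A Groebner basis of the Jacobian ideal J(f) in C{x,y,z} is {y^2, x, z}; counting standard monomials gives mu = 2. Corank 1: A-series; mu = 2 gives A_2.

Type A2, Milnor number mu = 2.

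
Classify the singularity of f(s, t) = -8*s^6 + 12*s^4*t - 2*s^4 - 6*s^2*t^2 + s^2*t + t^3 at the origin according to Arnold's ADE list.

D4

The Hessian of f at 0 is [[0, 0], [0, 0]] with rank 0, so corank 2. A Groebner basis of the Jacobian ideal J(f) in C{s,t} is {t^3, s^2 + 3*t^2, s*t}; counting standard monomials gives mu = 4. Corank 2; j^3 = t*(s^2 + t^2) splits into three distinct lines over C (the quadratic factor has nonzero discriminant), so D_4.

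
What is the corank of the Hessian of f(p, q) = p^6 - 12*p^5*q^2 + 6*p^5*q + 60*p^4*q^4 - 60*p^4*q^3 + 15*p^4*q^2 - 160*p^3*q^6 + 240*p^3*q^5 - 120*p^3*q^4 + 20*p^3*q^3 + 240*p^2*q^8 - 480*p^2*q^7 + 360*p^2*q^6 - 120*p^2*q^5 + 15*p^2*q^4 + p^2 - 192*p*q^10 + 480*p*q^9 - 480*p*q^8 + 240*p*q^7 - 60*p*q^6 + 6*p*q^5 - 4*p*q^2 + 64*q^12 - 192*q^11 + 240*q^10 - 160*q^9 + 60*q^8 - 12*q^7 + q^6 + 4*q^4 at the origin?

1

Hessian at 0 has rank 1.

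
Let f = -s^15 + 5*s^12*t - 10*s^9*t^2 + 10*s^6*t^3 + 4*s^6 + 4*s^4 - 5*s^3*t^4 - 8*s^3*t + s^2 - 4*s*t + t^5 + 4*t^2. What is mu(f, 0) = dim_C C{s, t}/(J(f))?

4

The Hessian of f at 0 is [[2, -4], [-4, 8]] with rank 1, so corank 1. A Groebner basis of the Jacobian ideal J(f) in C{s,t} is {s/16 + t^3 - t/8, s^2 - 4*t^2, s*t - 2*t^2}; counting standard monomials gives mu = 4. Corank 1: A-series; mu = 4 gives A_4.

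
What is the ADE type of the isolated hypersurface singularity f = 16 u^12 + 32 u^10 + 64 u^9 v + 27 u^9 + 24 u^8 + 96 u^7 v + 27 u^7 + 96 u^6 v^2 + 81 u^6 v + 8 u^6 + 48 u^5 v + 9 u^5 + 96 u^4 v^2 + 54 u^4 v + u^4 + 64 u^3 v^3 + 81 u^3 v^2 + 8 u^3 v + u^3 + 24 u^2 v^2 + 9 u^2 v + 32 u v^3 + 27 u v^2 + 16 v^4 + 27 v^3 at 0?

The Hessian of f at 0 is [[0, 0], [0, 0]] with rank 0, so corank 2. A Groebner basis of the Jacobian ideal J(f) in C{u,v} is {v^4, u*v^2 + 8*v^3/3, u^2 + 6*u*v + 9*v^2}; counting standard monomials gives mu = 6. Corank 2; j^3 = (u + 3*v)^3 is a perfect cube, so E-series; the 4-jet and mu = 6 give E_6.

E_{6}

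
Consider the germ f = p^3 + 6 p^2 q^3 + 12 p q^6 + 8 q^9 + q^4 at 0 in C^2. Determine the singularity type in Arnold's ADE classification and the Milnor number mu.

Type E_{6}, Milnor number mu = 6.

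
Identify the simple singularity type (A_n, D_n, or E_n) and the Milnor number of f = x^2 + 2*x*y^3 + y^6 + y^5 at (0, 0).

The Hessian of f at 0 is [[2, 0], [0, 0]] with rank 1, so corank 1. A Groebner basis of the Jacobian ideal J(f) in C{x,y} is {x + y^3, x^2, x*y}; counting standard monomials gives mu = 4. Corank 1: A-series; mu = 4 gives A_4.

Type A4, Milnor number mu = 4.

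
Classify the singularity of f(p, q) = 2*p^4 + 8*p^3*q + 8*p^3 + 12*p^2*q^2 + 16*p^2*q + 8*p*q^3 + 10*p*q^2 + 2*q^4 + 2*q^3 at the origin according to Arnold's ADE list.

The Hessian of f at 0 has rank 0. Corank 2; j^3 = 2*(p + q)*(2*p + q)^2 has shape L^2 M (L != M), so D-series; mu = 5 gives D_5.

D_5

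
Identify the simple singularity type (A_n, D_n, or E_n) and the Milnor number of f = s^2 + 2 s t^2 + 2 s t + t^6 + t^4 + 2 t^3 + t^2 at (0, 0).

Type A_{5}, Milnor number mu = 5.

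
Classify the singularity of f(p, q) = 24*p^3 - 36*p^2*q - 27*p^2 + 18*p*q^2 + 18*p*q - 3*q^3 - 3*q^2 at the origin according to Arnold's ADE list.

A2

The Hessian of f at 0 has rank 1. Corank 1: A-series; mu = 2 gives A_2.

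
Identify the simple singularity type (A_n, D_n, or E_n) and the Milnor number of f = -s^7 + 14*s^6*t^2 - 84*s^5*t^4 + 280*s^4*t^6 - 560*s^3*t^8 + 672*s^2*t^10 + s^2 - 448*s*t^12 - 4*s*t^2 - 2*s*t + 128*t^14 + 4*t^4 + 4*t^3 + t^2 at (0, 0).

Type A_{6}, Milnor number mu = 6.

The Hessian of f at 0 has rank 1. Corank 1: A-series; mu = 6 gives A_6.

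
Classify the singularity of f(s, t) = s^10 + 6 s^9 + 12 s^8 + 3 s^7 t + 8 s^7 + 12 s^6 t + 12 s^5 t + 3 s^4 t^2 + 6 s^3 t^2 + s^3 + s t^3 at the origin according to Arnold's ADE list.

E_7

The Hessian of f at 0 has rank 0. Corank 2; j^3 = s^3 is a perfect cube, so E-series; the 4-jet and mu = 7 give E_7.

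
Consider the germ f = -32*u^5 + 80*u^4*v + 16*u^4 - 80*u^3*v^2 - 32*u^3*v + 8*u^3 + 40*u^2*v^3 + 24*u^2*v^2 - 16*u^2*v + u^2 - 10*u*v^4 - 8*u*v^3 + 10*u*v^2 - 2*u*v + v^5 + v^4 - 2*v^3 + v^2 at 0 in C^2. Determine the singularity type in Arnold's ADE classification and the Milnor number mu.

Type A_4, Milnor number mu = 4.

The Hessian of f at 0 is [[2, -2], [-2, 2]] with rank 1, so corank 1. A Groebner basis of the Jacobian ideal J(f) in C{u,v} is {-u/4 + v^3 - v^2/4 + v/4, u^2 + u/2 - v^2/2 - v/2, u*v + u/4 - 3*v^2/4 - v/4}; counting standard monomials gives mu = 4. Corank 1: A-series; mu = 4 gives A_4.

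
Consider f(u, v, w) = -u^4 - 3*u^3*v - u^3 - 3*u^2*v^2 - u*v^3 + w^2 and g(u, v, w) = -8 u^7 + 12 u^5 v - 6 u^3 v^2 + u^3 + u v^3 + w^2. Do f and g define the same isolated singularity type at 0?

Yes.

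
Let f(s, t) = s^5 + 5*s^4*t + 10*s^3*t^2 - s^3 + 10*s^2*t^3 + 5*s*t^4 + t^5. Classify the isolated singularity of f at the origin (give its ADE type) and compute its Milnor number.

Type E_{8}, Milnor number mu = 8.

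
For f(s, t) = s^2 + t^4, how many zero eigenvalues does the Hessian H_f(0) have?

The Hessian at 0 is [[2, 0], [0, 0]] of rank 1; hence corank 1.

1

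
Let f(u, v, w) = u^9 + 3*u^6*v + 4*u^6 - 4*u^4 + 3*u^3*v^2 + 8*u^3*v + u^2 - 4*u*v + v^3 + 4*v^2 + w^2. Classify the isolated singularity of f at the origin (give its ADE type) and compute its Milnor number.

Type A_{2}, Milnor number mu = 2.

The Hessian of f at 0 has rank 2. Corank 1: A-series; mu = 2 gives A_2.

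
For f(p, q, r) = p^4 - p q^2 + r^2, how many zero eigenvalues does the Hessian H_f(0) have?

2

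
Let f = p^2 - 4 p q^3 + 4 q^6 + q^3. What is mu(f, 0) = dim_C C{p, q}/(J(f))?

The Hessian of f at 0 is [[2, 0], [0, 0]] with rank 1, so corank 1. A Groebner basis of the Jacobian ideal J(f) in C{p,q} is {q^2, p}; counting standard monomials gives mu = 2. Corank 1: A-series; mu = 2 gives A_2.

2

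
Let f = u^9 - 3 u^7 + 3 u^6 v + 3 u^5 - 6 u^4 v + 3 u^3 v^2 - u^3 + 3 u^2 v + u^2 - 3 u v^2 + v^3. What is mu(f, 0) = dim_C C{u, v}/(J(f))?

2

The Hessian of f at 0 has rank 1. Corank 1: A-series; mu = 2 gives A_2.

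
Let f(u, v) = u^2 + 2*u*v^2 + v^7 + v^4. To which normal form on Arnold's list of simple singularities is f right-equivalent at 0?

A6

The Hessian of f at 0 is [[2, 0], [0, 0]] with rank 1, so corank 1. A Groebner basis of the Jacobian ideal J(f) in C{u,v} is {u^3, u + v^2}; counting standard monomials gives mu = 6. Corank 1: A-series; mu = 6 gives A_6.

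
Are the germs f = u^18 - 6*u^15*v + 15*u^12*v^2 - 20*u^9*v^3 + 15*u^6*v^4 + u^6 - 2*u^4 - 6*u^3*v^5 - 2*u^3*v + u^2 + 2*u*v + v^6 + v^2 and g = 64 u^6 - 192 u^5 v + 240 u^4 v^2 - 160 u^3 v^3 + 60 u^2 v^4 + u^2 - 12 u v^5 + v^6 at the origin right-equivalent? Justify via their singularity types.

Yes.

The Hessian of f at 0 has rank 1. Corank 1: A-series; mu = 5 gives A_5. The Hessian of g at 0 has rank 1. Corank 1: A-series; mu = 5 gives A_5. Both have type A_5, hence right-equivalent.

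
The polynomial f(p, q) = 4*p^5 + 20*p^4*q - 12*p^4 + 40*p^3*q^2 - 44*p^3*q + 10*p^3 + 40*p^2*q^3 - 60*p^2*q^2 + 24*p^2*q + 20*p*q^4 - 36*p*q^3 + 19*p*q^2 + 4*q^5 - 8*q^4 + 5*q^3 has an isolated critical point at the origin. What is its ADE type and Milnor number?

Type D4, Milnor number mu = 4.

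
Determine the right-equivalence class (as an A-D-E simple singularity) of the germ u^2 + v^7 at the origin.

The Hessian of f at 0 is [[2, 0], [0, 0]] with rank 1, so corank 1. A Groebner basis of the Jacobian ideal J(f) in C{u,v} is {v^6, u}; counting standard monomials gives mu = 6. Corank 1: A-series; mu = 6 gives A_6.

A_6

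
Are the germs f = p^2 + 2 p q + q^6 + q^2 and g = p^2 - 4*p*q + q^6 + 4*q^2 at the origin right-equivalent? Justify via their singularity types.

The Hessian of f at 0 is [[2, 2], [2, 2]] with rank 1, so corank 1. A Groebner basis of the Jacobian ideal J(f) in C{p,q} is {q^5, p + q}; counting standard monomials gives mu = 5. Corank 1: A-series; mu = 5 gives A_5. The Hessian of g at 0 is [[2, -4], [-4, 8]] with rank 1, so corank 1. A Groebner basis of the Jacobian ideal J(g) in C{p,q} is {q^5, p - 2*q}; counting standard monomials gives mu = 5. Corank 1: A-series; mu = 5 gives A_5. Both have type A_5, hence right-equivalent.

Yes.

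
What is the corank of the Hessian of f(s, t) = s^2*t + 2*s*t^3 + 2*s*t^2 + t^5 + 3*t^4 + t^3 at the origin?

The Hessian at 0 is [[0, 0], [0, 0]] of rank 0; hence corank 2.

2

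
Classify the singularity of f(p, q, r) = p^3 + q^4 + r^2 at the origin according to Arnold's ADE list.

E_{6}

The Hessian of f at 0 has rank 1. Corank 2; j^3 = p^3 is a perfect cube, so E-series; the 4-jet and mu = 6 give E_6.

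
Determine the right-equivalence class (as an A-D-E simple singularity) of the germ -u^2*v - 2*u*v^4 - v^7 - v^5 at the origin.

The Hessian of f at 0 has rank 0. Corank 2; j^3 = -u^2*v has shape L^2 M (L != M), so D-series; mu = 6 gives D_6.

D_6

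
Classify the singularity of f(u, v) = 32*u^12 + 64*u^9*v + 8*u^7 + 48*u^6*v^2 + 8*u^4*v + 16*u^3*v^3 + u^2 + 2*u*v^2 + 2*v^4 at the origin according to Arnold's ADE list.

A3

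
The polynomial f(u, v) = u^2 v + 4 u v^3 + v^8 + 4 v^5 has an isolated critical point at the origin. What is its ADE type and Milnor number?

Type D_{9}, Milnor number mu = 9.

The Hessian of f at 0 has rank 0. Corank 2; j^3 = u^2*v has shape L^2 M (L != M), so D-series; mu = 9 gives D_9.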